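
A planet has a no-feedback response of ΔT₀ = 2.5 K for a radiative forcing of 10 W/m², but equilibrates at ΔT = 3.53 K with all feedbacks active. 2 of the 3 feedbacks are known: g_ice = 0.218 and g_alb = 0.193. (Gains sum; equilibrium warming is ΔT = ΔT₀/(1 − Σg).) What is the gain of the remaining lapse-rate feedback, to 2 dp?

-0.12

Amplification A = ΔT/ΔT₀ = 3.53/2.5 = 1.412.
Total gain g = 1 − 1/A = 1 − 1/1.412 = 0.2918.
Known gains sum to 0.218 + 0.193 = 0.411.
g_lr = 0.2918 − 0.411 = -0.12.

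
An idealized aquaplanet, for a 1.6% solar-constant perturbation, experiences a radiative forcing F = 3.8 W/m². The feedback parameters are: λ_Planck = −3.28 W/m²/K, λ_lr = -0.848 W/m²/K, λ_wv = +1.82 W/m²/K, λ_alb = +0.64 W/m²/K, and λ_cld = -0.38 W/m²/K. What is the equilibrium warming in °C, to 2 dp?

1.86 °C

Net feedback parameter λ = (−3.28) + (-0.848) + (+1.82) + (+0.64) + (-0.38) = -2.048 W/m²/K.
ΔT = −F/λ = −3.8/(-2.048) = 1.86 °C.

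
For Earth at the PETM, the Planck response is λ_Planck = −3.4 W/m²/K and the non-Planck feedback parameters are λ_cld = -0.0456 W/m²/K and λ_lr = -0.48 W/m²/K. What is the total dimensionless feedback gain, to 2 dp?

-0.15

Convert to gains: g_cld = -0.0456/3.4 = -0.01341; g_lr = -0.48/3.4 = -0.1412.
Total gain g = -0.15461.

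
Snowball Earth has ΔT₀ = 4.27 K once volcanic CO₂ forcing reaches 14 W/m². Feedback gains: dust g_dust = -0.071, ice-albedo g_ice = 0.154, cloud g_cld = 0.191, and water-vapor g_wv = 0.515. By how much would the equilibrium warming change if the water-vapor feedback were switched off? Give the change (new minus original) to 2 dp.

-14.36 K

Original: g = 0.789, ΔT = 4.27/(1−0.789) = 20.2370 K.
Without water-vapor: g' = 0.274, ΔT' = 4.27/(1−0.274) = 5.8815 K.
Change = 5.8815 − 20.2370 = -14.36 K.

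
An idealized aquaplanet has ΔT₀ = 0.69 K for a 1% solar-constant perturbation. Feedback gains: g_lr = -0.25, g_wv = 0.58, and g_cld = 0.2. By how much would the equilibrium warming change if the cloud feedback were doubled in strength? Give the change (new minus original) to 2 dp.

Original: g = 0.53, ΔT = 0.69/(1−0.53) = 1.4681 K.
With doubled cloud: g' = 0.73, ΔT' = 0.69/(1−0.73) = 2.5556 K.
Change = 2.5556 − 1.4681 = 1.09 K.

1.09 K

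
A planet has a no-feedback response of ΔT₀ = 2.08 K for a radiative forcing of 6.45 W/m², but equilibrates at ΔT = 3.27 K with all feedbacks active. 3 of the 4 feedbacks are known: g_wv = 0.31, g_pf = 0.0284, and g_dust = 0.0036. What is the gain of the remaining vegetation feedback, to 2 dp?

0.02

Amplification A = ΔT/ΔT₀ = 3.27/2.08 = 1.572.
Total gain g = 1 − 1/A = 1 − 1/1.572 = 0.3639.
Known gains sum to 0.31 + 0.0284 + 0.0036 = 0.342.
g_veg = 0.3639 − 0.342 = 0.02.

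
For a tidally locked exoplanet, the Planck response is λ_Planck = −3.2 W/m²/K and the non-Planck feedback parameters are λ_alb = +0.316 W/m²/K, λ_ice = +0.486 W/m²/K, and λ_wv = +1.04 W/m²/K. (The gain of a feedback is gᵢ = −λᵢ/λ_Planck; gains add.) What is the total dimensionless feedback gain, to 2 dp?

Convert to gains: g_alb = 0.316/3.2 = 0.09875; g_ice = 0.486/3.2 = 0.1519; g_wv = 1.04/3.2 = 0.325.
Total gain g = 0.57565.

0.58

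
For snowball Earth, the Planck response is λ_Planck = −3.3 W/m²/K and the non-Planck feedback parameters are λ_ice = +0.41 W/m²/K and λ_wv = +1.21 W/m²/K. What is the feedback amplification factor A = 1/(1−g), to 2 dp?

Convert to gains: g_ice = 0.41/3.3 = 0.1242; g_wv = 1.21/3.3 = 0.3667.
Total gain g = 0.4909.
A = 1/(1 − 0.4909) = 1.96.

1.96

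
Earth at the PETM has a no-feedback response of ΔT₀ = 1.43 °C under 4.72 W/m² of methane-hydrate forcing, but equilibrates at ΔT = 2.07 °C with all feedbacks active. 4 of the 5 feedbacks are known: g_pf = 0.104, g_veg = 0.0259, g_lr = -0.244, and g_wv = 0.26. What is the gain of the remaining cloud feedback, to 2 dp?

0.16

Amplification A = ΔT/ΔT₀ = 2.07/1.43 = 1.448.
Total gain g = 1 − 1/A = 1 − 1/1.448 = 0.3094.
Known gains sum to 0.104 + 0.0259 − 0.244 + 0.26 = 0.1459.
g_cld = 0.3094 − 0.1459 = 0.16.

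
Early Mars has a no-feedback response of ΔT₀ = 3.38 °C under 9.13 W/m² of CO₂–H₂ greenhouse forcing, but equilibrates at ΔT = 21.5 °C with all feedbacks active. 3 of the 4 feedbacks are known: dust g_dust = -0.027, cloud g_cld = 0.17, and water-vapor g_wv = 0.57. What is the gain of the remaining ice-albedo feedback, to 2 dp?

0.13

Amplification A = ΔT/ΔT₀ = 21.5/3.38 = 6.361.
Total gain g = 1 − 1/A = 1 − 1/6.361 = 0.8428.
Known gains sum to -0.027 + 0.17 + 0.57 = 0.713.
g_ice = 0.8428 − 0.713 = 0.13.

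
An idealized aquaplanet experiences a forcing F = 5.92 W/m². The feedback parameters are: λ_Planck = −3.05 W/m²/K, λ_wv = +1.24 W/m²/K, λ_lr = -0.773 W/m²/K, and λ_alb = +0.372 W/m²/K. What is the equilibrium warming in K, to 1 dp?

Net feedback parameter λ = (−3.05) + (+1.24) + (-0.773) + (+0.372) = -2.211 W/m²/K.
ΔT = −F/λ = −5.92/(-2.211) = 2.7 K.

2.7 K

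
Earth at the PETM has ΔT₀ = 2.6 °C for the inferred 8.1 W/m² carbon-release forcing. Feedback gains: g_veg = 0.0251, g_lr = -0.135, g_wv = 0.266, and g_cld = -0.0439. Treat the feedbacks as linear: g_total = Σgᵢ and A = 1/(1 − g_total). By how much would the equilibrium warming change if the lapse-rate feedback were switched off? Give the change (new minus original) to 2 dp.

0.53 °C

Original: g = 0.1122, ΔT = 2.6/(1−0.1122) = 2.9286 °C.
Without lapse-rate: g' = 0.2472, ΔT' = 2.6/(1−0.2472) = 3.4538 °C.
Change = 3.4538 − 2.9286 = 0.53 °C.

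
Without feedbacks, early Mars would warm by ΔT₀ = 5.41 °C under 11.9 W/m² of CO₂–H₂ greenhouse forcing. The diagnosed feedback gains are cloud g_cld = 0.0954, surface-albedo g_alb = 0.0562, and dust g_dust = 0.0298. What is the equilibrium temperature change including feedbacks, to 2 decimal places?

6.61 °C

Total gain g = 0.0954 + 0.0562 + 0.0298 = 0.1814.
Amplification A = 1/(1 − 0.1814) = 1.222.
ΔT = 5.41 × 1.222 = 6.61 °C.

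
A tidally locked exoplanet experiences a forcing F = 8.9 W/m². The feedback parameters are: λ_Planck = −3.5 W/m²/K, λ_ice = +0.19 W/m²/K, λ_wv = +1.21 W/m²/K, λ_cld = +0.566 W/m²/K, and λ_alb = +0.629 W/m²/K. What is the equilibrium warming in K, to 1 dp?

9.8 K

Net feedback parameter λ = (−3.5) + (+0.19) + (+1.21) + (+0.566) + (+0.629) = -0.905 W/m²/K.
ΔT = −F/λ = −8.9/(-0.905) = 9.8 K.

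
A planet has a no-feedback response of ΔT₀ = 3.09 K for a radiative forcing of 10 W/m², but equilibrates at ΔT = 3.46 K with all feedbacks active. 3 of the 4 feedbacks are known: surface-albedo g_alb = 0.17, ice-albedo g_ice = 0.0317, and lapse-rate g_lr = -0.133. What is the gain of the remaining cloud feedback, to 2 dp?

Amplification A = ΔT/ΔT₀ = 3.46/3.09 = 1.12.
Total gain g = 1 − 1/A = 1 − 1/1.12 = 0.1071.
Known gains sum to 0.17 + 0.0317 − 0.133 = 0.0687.
g_cld = 0.1071 − 0.0687 = 0.04.

0.04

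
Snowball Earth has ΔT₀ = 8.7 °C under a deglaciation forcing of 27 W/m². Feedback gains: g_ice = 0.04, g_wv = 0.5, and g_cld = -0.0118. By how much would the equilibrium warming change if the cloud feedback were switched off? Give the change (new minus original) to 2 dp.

0.47 °C

Original: g = 0.5282, ΔT = 8.7/(1−0.5282) = 18.4400 °C.
Without cloud: g' = 0.54, ΔT' = 8.7/(1−0.54) = 18.9130 °C.
Change = 18.9130 − 18.4400 = 0.47 °C.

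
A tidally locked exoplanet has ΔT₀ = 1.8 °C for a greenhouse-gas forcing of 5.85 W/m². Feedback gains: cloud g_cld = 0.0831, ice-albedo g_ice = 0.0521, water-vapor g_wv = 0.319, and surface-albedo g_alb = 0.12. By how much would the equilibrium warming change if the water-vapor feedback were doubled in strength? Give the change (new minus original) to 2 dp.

12.63 °C

Original: g = 0.5742, ΔT = 1.8/(1−0.5742) = 4.2273 °C.
With doubled water-vapor: g' = 0.8932, ΔT' = 1.8/(1−0.8932) = 16.8539 °C.
Change = 16.8539 − 4.2273 = 12.63 °C.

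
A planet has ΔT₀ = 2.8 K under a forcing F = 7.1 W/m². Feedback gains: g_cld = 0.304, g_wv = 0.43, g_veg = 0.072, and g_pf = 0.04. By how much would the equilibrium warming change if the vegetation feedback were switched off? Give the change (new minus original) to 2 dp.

Original: g = 0.846, ΔT = 2.8/(1−0.846) = 18.1818 K.
Without vegetation: g' = 0.774, ΔT' = 2.8/(1−0.774) = 12.3894 K.
Change = 12.3894 − 18.1818 = -5.79 K.

-5.79 K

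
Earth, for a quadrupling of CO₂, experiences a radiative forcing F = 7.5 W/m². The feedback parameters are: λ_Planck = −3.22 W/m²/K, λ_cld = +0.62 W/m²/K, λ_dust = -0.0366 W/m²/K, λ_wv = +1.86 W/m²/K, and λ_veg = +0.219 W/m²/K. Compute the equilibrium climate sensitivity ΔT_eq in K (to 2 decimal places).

13.45 K

Net feedback parameter λ = (−3.22) + (+0.62) + (-0.0366) + (+1.86) + (+0.219) = -0.5576 W/m²/K.
ΔT = −F/λ = −7.5/(-0.5576) = 13.45 K.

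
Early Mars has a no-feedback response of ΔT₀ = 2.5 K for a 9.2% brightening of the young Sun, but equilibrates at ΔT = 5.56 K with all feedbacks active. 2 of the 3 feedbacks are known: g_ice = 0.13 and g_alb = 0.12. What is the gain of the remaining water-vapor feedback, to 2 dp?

0.30

Amplification A = ΔT/ΔT₀ = 5.56/2.5 = 2.224.
Total gain g = 1 − 1/A = 1 − 1/2.224 = 0.5504.
Known gains sum to 0.13 + 0.12 = 0.25.
g_wv = 0.5504 − 0.25 = 0.30.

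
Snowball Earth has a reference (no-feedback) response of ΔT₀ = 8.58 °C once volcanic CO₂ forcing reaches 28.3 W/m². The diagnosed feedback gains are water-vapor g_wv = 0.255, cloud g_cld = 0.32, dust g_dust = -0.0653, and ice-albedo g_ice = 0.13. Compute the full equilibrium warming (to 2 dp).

Total gain g = 0.255 + 0.32 − 0.0653 + 0.13 = 0.6397.
Amplification A = 1/(1 − 0.6397) = 2.775.
ΔT = 8.58 × 2.775 = 23.81 °C.

23.81 °C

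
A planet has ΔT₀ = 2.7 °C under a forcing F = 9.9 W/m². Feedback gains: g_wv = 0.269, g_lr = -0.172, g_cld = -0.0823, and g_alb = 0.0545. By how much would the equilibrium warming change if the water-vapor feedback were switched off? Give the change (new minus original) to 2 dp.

-0.65 °C

Original: g = 0.0692, ΔT = 2.7/(1−0.0692) = 2.9007 °C.
Without water-vapor: g' = -0.1998, ΔT' = 2.7/(1+0.1998) = 2.2504 °C.
Change = 2.2504 − 2.9007 = -0.65 °C.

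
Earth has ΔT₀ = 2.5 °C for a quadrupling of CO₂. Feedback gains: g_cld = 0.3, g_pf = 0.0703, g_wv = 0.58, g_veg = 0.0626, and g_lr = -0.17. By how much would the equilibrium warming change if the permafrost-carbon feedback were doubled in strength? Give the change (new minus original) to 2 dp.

Original: g = 0.8429, ΔT = 2.5/(1−0.8429) = 15.9134 °C.
With doubled permafrost-carbon: g' = 0.9132, ΔT' = 2.5/(1−0.9132) = 28.8018 °C.
Change = 28.8018 − 15.9134 = 12.89 °C.

12.89 °C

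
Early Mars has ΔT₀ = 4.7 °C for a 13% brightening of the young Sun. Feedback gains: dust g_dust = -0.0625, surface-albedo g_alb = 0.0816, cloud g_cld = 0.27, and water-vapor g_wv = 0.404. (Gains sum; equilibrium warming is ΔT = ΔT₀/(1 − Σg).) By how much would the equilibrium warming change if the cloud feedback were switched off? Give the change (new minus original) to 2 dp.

-7.17 °C

Original: g = 0.6931, ΔT = 4.7/(1−0.6931) = 15.3144 °C.
Without cloud: g' = 0.4231, ΔT' = 4.7/(1−0.4231) = 8.1470 °C.
Change = 8.1470 − 15.3144 = -7.17 °C.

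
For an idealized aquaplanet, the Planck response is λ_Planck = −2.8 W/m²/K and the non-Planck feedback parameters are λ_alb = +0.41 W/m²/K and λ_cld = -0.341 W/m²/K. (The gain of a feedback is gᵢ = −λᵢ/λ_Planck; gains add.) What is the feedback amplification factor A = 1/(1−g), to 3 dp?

1.025

Convert to gains: g_alb = 0.41/2.8 = 0.1464; g_cld = -0.341/2.8 = -0.1218.
Total gain g = 0.0246.
A = 1/(1 − 0.0246) = 1.025.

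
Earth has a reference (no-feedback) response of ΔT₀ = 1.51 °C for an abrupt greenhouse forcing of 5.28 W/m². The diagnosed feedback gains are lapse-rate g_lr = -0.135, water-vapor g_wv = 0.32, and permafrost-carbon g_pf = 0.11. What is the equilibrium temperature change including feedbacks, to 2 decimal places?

2.14 °C

Total gain g = -0.135 + 0.32 + 0.11 = 0.295.
Amplification A = 1/(1 − 0.295) = 1.418.
ΔT = 1.51 × 1.418 = 2.14 °C.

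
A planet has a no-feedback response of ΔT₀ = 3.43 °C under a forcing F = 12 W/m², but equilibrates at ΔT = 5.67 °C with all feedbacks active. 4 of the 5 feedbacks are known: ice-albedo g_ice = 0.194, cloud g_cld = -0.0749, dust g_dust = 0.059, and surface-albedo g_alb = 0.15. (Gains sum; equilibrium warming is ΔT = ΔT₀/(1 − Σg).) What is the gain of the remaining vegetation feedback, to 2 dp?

Amplification A = ΔT/ΔT₀ = 5.67/3.43 = 1.653.
Total gain g = 1 − 1/A = 1 − 1/1.653 = 0.395.
Known gains sum to 0.194 − 0.0749 + 0.059 + 0.15 = 0.3281.
g_veg = 0.395 − 0.3281 = 0.07.

0.07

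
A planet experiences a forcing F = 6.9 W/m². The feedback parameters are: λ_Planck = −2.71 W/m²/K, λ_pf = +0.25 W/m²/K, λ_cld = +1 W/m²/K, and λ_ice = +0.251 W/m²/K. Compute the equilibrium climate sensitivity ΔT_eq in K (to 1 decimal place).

5.7 K

Net feedback parameter λ = (−2.71) + (+0.25) + (+1) + (+0.251) = -1.209 W/m²/K.
ΔT = −F/λ = −6.9/(-1.209) = 5.7 K.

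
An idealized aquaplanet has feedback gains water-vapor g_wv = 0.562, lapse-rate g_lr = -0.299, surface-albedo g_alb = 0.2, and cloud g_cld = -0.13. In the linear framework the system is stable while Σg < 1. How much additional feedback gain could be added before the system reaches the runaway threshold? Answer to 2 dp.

0.67

Current total gain = 0.562 − 0.299 + 0.2 − 0.13 = 0.333.
Margin to runaway = 1 − 0.333 = 0.67.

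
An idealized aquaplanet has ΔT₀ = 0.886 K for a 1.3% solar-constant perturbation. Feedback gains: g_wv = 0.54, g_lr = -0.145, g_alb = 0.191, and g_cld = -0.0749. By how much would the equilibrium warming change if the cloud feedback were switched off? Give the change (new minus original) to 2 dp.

0.33 K

Original: g = 0.5111, ΔT = 0.886/(1−0.5111) = 1.8122 K.
Without cloud: g' = 0.586, ΔT' = 0.886/(1−0.586) = 2.1401 K.
Change = 2.1401 − 1.8122 = 0.33 K.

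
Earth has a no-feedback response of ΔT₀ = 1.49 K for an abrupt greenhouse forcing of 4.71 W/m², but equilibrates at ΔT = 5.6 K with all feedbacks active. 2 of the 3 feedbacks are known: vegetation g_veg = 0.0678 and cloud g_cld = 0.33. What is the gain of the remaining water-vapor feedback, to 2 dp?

0.34

Amplification A = ΔT/ΔT₀ = 5.6/1.49 = 3.758.
Total gain g = 1 − 1/A = 1 − 1/3.758 = 0.7339.
Known gains sum to 0.0678 + 0.33 = 0.3978.
g_wv = 0.7339 − 0.3978 = 0.34.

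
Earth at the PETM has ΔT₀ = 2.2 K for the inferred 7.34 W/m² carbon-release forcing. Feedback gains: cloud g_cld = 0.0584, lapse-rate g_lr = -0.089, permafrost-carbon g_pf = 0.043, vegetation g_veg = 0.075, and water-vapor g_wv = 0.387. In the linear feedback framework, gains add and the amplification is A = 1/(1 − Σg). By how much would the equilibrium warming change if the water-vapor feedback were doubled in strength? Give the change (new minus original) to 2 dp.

Original: g = 0.4744, ΔT = 2.2/(1−0.4744) = 4.1857 K.
With doubled water-vapor: g' = 0.8614, ΔT' = 2.2/(1−0.8614) = 15.8730 K.
Change = 15.8730 − 4.1857 = 11.69 K.

11.69 K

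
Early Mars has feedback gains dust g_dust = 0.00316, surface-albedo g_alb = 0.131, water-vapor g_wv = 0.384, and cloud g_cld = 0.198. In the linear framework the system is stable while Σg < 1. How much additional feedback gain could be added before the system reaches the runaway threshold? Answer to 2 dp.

0.28

Current total gain = 0.00316 + 0.131 + 0.384 + 0.198 = 0.71616.
Margin to runaway = 1 − 0.71616 = 0.28.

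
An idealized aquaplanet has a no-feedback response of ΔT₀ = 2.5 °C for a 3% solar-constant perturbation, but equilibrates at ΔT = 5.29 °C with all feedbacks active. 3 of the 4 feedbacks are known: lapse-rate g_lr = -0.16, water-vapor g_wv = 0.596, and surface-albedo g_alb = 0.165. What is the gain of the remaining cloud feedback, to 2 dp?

-0.07

Amplification A = ΔT/ΔT₀ = 5.29/2.5 = 2.116.
Total gain g = 1 − 1/A = 1 − 1/2.116 = 0.5274.
Known gains sum to -0.16 + 0.596 + 0.165 = 0.601.
g_cld = 0.5274 − 0.601 = -0.07.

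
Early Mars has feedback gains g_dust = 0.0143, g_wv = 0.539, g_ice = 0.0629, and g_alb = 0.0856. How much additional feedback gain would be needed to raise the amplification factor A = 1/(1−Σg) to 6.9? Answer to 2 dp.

0.15

Current total gain = 0.7018.
Target gain for A = 6.9: g* = 1 − 1/6.9 = 0.8551.
Additional gain needed = 0.8551 − 0.7018 = 0.15.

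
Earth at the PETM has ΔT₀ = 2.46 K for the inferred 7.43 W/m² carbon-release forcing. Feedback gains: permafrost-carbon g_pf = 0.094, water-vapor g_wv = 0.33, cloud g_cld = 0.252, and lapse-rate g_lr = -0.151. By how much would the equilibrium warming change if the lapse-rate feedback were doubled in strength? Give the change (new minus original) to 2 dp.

-1.25 K

Original: g = 0.525, ΔT = 2.46/(1−0.525) = 5.1789 K.
With doubled lapse-rate: g' = 0.374, ΔT' = 2.46/(1−0.374) = 3.9297 K.
Change = 3.9297 − 5.1789 = -1.25 K.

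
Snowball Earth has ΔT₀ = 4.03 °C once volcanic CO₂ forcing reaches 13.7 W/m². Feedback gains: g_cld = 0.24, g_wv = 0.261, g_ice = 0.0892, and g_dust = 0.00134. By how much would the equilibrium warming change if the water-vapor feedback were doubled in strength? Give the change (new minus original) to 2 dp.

17.46 °C

Original: g = 0.59154, ΔT = 4.03/(1−0.59154) = 9.8663 °C.
With doubled water-vapor: g' = 0.85254, ΔT' = 4.03/(1−0.85254) = 27.3294 °C.
Change = 27.3294 − 9.8663 = 17.46 °C.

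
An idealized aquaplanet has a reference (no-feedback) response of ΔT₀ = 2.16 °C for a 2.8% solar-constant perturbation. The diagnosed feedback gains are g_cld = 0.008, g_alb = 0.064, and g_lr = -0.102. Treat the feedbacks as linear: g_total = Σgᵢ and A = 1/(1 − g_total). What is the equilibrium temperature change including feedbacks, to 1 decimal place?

2.1 °C

Total gain g = 0.008 + 0.064 − 0.102 = -0.03.
Amplification A = 1/(1 + 0.03) = 0.9709.
ΔT = 2.16 × 0.9709 = 2.1 °C.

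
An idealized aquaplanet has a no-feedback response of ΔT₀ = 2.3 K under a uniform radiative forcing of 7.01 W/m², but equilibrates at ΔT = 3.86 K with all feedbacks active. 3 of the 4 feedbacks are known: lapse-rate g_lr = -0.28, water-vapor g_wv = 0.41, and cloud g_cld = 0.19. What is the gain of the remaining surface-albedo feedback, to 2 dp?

0.08

Amplification A = ΔT/ΔT₀ = 3.86/2.3 = 1.678.
Total gain g = 1 − 1/A = 1 − 1/1.678 = 0.4041.
Known gains sum to -0.28 + 0.41 + 0.19 = 0.32.
g_alb = 0.4041 − 0.32 = 0.08.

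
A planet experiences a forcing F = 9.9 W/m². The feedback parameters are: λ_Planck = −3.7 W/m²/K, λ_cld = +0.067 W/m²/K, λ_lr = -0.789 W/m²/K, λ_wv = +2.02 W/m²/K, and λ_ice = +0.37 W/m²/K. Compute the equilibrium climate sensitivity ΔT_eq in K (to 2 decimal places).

4.87 K

Net feedback parameter λ = (−3.7) + (+0.067) + (-0.789) + (+2.02) + (+0.37) = -2.032 W/m²/K.
ΔT = −F/λ = −9.9/(-2.032) = 4.87 K.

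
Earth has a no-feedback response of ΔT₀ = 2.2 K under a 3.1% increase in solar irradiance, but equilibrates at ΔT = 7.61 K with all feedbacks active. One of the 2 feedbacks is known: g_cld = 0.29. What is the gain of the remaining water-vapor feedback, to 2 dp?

0.42

Amplification A = ΔT/ΔT₀ = 7.61/2.2 = 3.459.
Total gain g = 1 − 1/A = 1 − 1/3.459 = 0.7109.
The known gain is 0.29.
g_wv = 0.7109 − 0.29 = 0.42.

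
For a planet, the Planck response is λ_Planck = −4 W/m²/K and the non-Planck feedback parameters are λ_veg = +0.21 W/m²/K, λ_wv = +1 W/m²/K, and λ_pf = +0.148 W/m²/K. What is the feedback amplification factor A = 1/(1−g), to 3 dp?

Convert to gains: g_veg = 0.21/4 = 0.0525; g_wv = 1/4 = 0.25; g_pf = 0.148/4 = 0.037.
Total gain g = 0.3395.
A = 1/(1 − 0.3395) = 1.514.

1.514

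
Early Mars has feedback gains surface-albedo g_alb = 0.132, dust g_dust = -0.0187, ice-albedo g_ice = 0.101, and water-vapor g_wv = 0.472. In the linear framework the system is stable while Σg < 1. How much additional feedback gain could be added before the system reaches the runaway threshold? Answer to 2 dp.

0.31

Current total gain = 0.132 − 0.0187 + 0.101 + 0.472 = 0.6863.
Margin to runaway = 1 − 0.6863 = 0.31.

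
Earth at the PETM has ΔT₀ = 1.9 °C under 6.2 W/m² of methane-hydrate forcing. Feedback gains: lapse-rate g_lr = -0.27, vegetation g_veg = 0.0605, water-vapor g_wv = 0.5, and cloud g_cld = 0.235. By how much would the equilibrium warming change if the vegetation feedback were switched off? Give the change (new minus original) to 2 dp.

Original: g = 0.5255, ΔT = 1.9/(1−0.5255) = 4.0042 °C.
Without vegetation: g' = 0.465, ΔT' = 1.9/(1−0.465) = 3.5514 °C.
Change = 3.5514 − 4.0042 = -0.45 °C.

-0.45 °C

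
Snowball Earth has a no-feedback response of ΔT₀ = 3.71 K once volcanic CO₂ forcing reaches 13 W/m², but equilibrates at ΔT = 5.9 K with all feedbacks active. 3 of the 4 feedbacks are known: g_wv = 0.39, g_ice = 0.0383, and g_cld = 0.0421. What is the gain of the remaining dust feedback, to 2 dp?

-0.10

Amplification A = ΔT/ΔT₀ = 5.9/3.71 = 1.59.
Total gain g = 1 − 1/A = 1 − 1/1.59 = 0.3711.
Known gains sum to 0.39 + 0.0383 + 0.0421 = 0.4704.
g_dust = 0.3711 − 0.4704 = -0.10.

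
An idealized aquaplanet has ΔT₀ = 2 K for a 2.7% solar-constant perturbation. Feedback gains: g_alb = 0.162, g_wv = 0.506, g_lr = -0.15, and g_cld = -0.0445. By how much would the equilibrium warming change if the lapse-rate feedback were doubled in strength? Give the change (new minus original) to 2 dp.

-0.84 K

Original: g = 0.4735, ΔT = 2/(1−0.4735) = 3.7987 K.
With doubled lapse-rate: g' = 0.3235, ΔT' = 2/(1−0.3235) = 2.9564 K.
Change = 2.9564 − 3.7987 = -0.84 K.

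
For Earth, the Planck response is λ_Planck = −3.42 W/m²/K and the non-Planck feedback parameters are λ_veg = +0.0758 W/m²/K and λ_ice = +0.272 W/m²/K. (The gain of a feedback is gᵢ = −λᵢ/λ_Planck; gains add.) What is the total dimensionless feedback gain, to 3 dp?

0.102

Convert to gains: g_veg = 0.0758/3.42 = 0.02216; g_ice = 0.272/3.42 = 0.07953.
Total gain g = 0.10169.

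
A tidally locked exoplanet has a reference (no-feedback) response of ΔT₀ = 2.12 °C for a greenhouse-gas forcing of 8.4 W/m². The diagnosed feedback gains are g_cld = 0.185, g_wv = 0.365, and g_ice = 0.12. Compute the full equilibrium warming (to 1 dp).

6.4 °C

Total gain g = 0.185 + 0.365 + 0.12 = 0.67.
Amplification A = 1/(1 − 0.67) = 3.03.
ΔT = 2.12 × 3.03 = 6.4 °C.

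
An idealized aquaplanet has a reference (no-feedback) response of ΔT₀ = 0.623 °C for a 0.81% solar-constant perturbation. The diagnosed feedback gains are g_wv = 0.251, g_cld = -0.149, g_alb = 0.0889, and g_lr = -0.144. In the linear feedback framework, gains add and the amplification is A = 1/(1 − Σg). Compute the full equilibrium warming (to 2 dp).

Total gain g = 0.251 − 0.149 + 0.0889 − 0.144 = 0.0469.
Amplification A = 1/(1 − 0.0469) = 1.049.
ΔT = 0.623 × 1.049 = 0.65 °C.

0.65 °C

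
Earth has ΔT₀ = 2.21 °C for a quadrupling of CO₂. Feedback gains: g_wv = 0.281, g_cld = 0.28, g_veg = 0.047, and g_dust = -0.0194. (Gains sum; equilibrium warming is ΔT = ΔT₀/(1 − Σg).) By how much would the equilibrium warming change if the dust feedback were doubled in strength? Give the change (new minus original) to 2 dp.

-0.24 °C

Original: g = 0.5886, ΔT = 2.21/(1−0.5886) = 5.3719 °C.
With doubled dust: g' = 0.5692, ΔT' = 2.21/(1−0.5692) = 5.1300 °C.
Change = 5.1300 − 5.3719 = -0.24 °C.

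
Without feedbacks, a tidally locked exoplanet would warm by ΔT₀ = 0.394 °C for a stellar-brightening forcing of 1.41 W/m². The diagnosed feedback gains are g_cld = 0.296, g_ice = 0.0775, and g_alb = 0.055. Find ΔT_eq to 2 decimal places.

0.69 °C

Total gain g = 0.296 + 0.0775 + 0.055 = 0.4285.
Amplification A = 1/(1 − 0.4285) = 1.75.
ΔT = 0.394 × 1.75 = 0.69 °C.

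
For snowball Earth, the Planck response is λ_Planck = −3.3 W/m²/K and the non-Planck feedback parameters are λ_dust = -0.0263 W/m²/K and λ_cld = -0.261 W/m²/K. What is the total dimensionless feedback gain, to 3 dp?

Convert to gains: g_dust = -0.0263/3.3 = -0.00797; g_cld = -0.261/3.3 = -0.07909.
Total gain g = -0.08706.

-0.087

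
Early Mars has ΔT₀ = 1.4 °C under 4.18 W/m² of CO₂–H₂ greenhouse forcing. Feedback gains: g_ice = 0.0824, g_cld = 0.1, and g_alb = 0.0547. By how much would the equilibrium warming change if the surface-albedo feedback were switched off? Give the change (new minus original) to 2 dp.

-0.12 °C

Original: g = 0.2371, ΔT = 1.4/(1−0.2371) = 1.8351 °C.
Without surface-albedo: g' = 0.1824, ΔT' = 1.4/(1−0.1824) = 1.7123 °C.
Change = 1.7123 − 1.8351 = -0.12 °C.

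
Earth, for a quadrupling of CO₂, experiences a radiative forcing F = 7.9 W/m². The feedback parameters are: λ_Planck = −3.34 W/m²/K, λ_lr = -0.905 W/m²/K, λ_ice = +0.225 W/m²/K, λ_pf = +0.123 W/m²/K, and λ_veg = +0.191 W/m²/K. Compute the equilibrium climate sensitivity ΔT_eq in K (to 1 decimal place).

Net feedback parameter λ = (−3.34) + (-0.905) + (+0.225) + (+0.123) + (+0.191) = -3.706 W/m²/K.
ΔT = −F/λ = −7.9/(-3.706) = 2.1 K.

2.1 K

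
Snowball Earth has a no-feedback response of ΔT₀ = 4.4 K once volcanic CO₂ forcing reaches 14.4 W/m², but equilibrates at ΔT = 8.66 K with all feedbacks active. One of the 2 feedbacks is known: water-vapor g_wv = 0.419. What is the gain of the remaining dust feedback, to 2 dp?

Amplification A = ΔT/ΔT₀ = 8.66/4.4 = 1.968.
Total gain g = 1 − 1/A = 1 − 1/1.968 = 0.4919.
The known gain is 0.419.
g_dust = 0.4919 − 0.419 = 0.07.

0.07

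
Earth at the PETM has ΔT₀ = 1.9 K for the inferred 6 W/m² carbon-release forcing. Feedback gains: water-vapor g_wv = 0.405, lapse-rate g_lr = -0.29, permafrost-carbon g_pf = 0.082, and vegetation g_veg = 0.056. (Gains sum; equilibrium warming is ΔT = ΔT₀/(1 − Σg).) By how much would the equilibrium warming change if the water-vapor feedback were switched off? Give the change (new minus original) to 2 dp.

-0.89 K

Original: g = 0.253, ΔT = 1.9/(1−0.253) = 2.5435 K.
Without water-vapor: g' = -0.152, ΔT' = 1.9/(1+0.152) = 1.6493 K.
Change = 1.6493 − 2.5435 = -0.89 K.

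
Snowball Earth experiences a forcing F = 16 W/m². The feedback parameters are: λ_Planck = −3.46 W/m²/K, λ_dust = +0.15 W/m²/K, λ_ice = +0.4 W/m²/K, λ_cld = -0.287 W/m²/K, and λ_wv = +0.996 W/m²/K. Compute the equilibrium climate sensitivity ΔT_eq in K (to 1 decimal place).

7.3 K

Net feedback parameter λ = (−3.46) + (+0.15) + (+0.4) + (-0.287) + (+0.996) = -2.201 W/m²/K.
ΔT = −F/λ = −16/(-2.201) = 7.3 K.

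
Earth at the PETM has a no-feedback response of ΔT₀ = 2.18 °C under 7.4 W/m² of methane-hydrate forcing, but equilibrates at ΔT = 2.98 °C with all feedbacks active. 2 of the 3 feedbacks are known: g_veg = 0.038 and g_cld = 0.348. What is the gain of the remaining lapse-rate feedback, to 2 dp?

-0.12

Amplification A = ΔT/ΔT₀ = 2.98/2.18 = 1.367.
Total gain g = 1 − 1/A = 1 − 1/1.367 = 0.2685.
Known gains sum to 0.038 + 0.348 = 0.386.
g_lr = 0.2685 − 0.386 = -0.12.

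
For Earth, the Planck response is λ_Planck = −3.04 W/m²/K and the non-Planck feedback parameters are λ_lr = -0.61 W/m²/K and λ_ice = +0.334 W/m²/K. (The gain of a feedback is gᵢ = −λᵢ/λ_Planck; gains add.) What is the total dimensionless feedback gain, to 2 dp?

Convert to gains: g_lr = -0.61/3.04 = -0.2007; g_ice = 0.334/3.04 = 0.1099.
Total gain g = -0.0908.

-0.09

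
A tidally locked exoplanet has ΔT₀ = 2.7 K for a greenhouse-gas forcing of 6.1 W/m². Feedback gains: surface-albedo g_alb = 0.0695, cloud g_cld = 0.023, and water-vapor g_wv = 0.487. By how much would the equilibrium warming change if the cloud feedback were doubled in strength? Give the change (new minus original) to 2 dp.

0.37 K

Original: g = 0.5795, ΔT = 2.7/(1−0.5795) = 6.4209 K.
With doubled cloud: g' = 0.6025, ΔT' = 2.7/(1−0.6025) = 6.7925 K.
Change = 6.7925 − 6.4209 = 0.37 K.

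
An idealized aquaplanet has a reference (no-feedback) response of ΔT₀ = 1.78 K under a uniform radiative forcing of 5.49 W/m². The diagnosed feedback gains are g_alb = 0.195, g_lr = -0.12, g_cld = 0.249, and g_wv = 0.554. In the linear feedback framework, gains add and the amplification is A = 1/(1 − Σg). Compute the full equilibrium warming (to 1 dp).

14.6 K

Total gain g = 0.195 − 0.12 + 0.249 + 0.554 = 0.878.
Amplification A = 1/(1 − 0.878) = 8.197.
ΔT = 1.78 × 8.197 = 14.6 K.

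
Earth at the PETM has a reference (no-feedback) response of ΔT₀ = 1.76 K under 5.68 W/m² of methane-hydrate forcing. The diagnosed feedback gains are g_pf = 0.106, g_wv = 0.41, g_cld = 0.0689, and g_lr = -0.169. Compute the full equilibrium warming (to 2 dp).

3.01 K

Total gain g = 0.106 + 0.41 + 0.0689 − 0.169 = 0.4159.
Amplification A = 1/(1 − 0.4159) = 1.712.
ΔT = 1.76 × 1.712 = 3.01 K.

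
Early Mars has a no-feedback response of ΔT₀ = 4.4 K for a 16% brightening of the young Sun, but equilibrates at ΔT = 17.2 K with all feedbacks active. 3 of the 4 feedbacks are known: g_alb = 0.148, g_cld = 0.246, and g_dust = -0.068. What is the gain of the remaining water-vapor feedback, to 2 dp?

0.42

Amplification A = ΔT/ΔT₀ = 17.2/4.4 = 3.909.
Total gain g = 1 − 1/A = 1 − 1/3.909 = 0.7442.
Known gains sum to 0.148 + 0.246 − 0.068 = 0.326.
g_wv = 0.7442 − 0.326 = 0.42.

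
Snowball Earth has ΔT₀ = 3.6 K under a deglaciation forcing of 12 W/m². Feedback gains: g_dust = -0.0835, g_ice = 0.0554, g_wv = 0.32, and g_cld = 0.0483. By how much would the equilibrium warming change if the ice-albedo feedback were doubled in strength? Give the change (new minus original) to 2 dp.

0.50 K

Original: g = 0.3402, ΔT = 3.6/(1−0.3402) = 5.4562 K.
With doubled ice-albedo: g' = 0.3956, ΔT' = 3.6/(1−0.3956) = 5.9563 K.
Change = 5.9563 − 5.4562 = 0.50 K.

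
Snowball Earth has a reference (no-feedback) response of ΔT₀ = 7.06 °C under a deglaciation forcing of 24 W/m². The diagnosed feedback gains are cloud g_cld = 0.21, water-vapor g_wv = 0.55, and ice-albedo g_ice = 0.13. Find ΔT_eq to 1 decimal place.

Total gain g = 0.21 + 0.55 + 0.13 = 0.89.
Amplification A = 1/(1 − 0.89) = 9.091.
ΔT = 7.06 × 9.091 = 64.2 °C.

64.2 °C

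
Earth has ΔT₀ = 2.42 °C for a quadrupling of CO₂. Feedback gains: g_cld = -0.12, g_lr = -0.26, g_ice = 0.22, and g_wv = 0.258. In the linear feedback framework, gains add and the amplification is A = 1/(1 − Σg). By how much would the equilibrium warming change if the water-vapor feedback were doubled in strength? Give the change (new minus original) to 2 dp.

1.07 °C

Original: g = 0.098, ΔT = 2.42/(1−0.098) = 2.6829 °C.
With doubled water-vapor: g' = 0.356, ΔT' = 2.42/(1−0.356) = 3.7578 °C.
Change = 3.7578 − 2.6829 = 1.07 °C.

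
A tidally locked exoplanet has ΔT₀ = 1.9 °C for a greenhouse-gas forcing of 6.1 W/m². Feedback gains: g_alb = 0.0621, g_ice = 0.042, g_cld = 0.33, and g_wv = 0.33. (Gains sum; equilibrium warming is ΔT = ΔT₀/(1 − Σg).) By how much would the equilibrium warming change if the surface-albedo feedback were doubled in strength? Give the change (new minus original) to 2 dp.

2.88 °C

Original: g = 0.7641, ΔT = 1.9/(1−0.7641) = 8.0543 °C.
With doubled surface-albedo: g' = 0.8262, ΔT' = 1.9/(1−0.8262) = 10.9321 °C.
Change = 10.9321 − 8.0543 = 2.88 °C.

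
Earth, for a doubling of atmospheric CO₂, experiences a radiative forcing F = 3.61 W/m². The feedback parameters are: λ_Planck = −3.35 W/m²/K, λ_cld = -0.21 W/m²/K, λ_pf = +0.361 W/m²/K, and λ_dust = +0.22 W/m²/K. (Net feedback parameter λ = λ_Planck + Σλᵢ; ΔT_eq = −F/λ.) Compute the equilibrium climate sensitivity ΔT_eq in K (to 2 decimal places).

1.21 K

Net feedback parameter λ = (−3.35) + (-0.21) + (+0.361) + (+0.22) = -2.979 W/m²/K.
ΔT = −F/λ = −3.61/(-2.979) = 1.21 K.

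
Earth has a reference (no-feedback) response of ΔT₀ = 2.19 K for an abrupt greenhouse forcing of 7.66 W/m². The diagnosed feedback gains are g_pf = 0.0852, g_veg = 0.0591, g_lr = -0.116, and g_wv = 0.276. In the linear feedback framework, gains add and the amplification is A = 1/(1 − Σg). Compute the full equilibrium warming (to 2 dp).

3.15 K

Total gain g = 0.0852 + 0.0591 − 0.116 + 0.276 = 0.3043.
Amplification A = 1/(1 − 0.3043) = 1.437.
ΔT = 2.19 × 1.437 = 3.15 K.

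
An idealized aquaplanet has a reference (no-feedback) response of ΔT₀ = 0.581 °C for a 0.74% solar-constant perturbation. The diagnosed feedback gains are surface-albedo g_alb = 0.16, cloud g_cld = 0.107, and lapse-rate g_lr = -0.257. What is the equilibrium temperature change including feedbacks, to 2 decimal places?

Total gain g = 0.16 + 0.107 − 0.257 = 0.01.
Amplification A = 1/(1 − 0.01) = 1.01.
ΔT = 0.581 × 1.01 = 0.59 °C.

0.59 °C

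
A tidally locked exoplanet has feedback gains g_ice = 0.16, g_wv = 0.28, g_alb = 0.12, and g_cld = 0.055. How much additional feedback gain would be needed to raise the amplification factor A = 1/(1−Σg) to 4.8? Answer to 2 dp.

Current total gain = 0.615.
Target gain for A = 4.8: g* = 1 − 1/4.8 = 0.7917.
Additional gain needed = 0.7917 − 0.615 = 0.18.

0.18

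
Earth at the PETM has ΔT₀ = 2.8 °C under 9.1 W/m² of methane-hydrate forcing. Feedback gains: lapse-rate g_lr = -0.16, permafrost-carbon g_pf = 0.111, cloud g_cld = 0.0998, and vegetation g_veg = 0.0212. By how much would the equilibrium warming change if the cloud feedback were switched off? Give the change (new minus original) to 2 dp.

-0.29 °C

Original: g = 0.072, ΔT = 2.8/(1−0.072) = 3.0172 °C.
Without cloud: g' = -0.0278, ΔT' = 2.8/(1+0.0278) = 2.7243 °C.
Change = 2.7243 − 3.0172 = -0.29 °C.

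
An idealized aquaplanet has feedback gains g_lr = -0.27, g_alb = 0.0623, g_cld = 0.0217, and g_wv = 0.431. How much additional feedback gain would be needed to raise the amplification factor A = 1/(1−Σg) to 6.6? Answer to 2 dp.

0.60

Current total gain = 0.245.
Target gain for A = 6.6: g* = 1 − 1/6.6 = 0.8485.
Additional gain needed = 0.8485 − 0.245 = 0.60.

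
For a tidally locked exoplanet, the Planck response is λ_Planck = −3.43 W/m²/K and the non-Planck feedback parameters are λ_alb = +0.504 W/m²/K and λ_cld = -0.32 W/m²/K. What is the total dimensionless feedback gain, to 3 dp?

0.054

Convert to gains: g_alb = 0.504/3.43 = 0.1469; g_cld = -0.32/3.43 = -0.09329.
Total gain g = 0.05361.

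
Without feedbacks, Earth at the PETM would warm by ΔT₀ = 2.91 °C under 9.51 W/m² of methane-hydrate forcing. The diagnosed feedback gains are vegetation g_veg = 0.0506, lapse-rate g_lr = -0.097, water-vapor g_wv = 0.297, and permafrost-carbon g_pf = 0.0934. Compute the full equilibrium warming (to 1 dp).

4.4 °C

Total gain g = 0.0506 − 0.097 + 0.297 + 0.0934 = 0.344.
Amplification A = 1/(1 − 0.344) = 1.524.
ΔT = 2.91 × 1.524 = 4.4 °C.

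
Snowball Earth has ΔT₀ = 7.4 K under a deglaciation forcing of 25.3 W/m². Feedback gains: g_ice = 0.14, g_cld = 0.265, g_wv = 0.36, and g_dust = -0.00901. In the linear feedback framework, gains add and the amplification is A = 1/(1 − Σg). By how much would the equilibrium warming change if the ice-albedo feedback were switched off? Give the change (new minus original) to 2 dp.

Original: g = 0.75599, ΔT = 7.4/(1−0.75599) = 30.3266 K.
Without ice-albedo: g' = 0.61599, ΔT' = 7.4/(1−0.61599) = 19.2703 K.
Change = 19.2703 − 30.3266 = -11.06 K.

-11.06 K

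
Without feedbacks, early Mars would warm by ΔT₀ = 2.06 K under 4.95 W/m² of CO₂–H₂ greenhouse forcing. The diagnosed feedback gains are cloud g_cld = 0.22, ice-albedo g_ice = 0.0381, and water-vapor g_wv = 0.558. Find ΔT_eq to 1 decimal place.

Total gain g = 0.22 + 0.0381 + 0.558 = 0.8161.
Amplification A = 1/(1 − 0.8161) = 5.438.
ΔT = 2.06 × 5.438 = 11.2 K.

11.2 K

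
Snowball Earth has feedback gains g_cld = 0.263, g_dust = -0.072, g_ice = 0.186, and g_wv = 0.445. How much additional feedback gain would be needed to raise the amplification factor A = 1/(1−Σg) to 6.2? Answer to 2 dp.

0.02

Current total gain = 0.822.
Target gain for A = 6.2: g* = 1 − 1/6.2 = 0.8387.
Additional gain needed = 0.8387 − 0.822 = 0.02.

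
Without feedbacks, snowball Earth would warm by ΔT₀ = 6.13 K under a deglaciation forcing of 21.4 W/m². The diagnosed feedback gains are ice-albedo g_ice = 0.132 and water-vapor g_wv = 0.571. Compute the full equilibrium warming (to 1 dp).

Total gain g = 0.132 + 0.571 = 0.703.
Amplification A = 1/(1 − 0.703) = 3.367.
ΔT = 6.13 × 3.367 = 20.6 K.

20.6 K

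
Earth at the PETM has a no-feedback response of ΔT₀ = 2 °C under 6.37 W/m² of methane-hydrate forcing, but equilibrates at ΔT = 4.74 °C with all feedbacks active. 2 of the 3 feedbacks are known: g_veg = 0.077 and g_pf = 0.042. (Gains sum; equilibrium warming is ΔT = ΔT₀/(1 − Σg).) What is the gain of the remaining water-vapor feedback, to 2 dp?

0.46

Amplification A = ΔT/ΔT₀ = 4.74/2 = 2.37.
Total gain g = 1 − 1/A = 1 − 1/2.37 = 0.5781.
Known gains sum to 0.077 + 0.042 = 0.119.
g_wv = 0.5781 − 0.119 = 0.46.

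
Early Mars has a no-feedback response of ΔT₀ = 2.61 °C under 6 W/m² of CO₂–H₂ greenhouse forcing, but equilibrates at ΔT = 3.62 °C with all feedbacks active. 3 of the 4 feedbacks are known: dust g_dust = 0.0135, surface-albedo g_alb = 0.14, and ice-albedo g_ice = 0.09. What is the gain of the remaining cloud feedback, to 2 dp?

0.04

Amplification A = ΔT/ΔT₀ = 3.62/2.61 = 1.387.
Total gain g = 1 − 1/A = 1 − 1/1.387 = 0.279.
Known gains sum to 0.0135 + 0.14 + 0.09 = 0.2435.
g_cld = 0.279 − 0.2435 = 0.04.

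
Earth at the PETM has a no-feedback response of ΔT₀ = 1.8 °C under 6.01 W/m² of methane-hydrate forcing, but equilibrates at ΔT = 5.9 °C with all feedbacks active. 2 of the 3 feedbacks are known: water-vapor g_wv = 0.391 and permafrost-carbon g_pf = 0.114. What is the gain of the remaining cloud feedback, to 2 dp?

0.19

Amplification A = ΔT/ΔT₀ = 5.9/1.8 = 3.278.
Total gain g = 1 − 1/A = 1 − 1/3.278 = 0.6949.
Known gains sum to 0.391 + 0.114 = 0.505.
g_cld = 0.6949 − 0.505 = 0.19.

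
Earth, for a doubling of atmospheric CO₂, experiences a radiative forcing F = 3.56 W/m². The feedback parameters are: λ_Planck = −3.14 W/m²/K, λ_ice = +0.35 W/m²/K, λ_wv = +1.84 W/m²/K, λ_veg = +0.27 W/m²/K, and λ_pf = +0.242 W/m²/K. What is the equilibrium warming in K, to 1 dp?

Net feedback parameter λ = (−3.14) + (+0.35) + (+1.84) + (+0.27) + (+0.242) = -0.438 W/m²/K.
ΔT = −F/λ = −3.56/(-0.438) = 8.1 K.

8.1 K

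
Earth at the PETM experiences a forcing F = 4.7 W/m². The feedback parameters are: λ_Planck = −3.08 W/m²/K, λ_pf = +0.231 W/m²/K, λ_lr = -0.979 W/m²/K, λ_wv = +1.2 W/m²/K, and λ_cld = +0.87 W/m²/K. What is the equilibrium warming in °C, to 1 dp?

Net feedback parameter λ = (−3.08) + (+0.231) + (-0.979) + (+1.2) + (+0.87) = -1.758 W/m²/K.
ΔT = −F/λ = −4.7/(-1.758) = 2.7 °C.

2.7 °C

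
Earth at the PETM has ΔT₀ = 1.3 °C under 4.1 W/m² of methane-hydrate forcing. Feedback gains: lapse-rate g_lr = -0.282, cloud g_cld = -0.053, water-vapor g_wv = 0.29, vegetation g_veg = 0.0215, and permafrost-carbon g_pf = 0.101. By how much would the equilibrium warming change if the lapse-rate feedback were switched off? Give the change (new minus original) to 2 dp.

0.62 °C

Original: g = 0.0775, ΔT = 1.3/(1−0.0775) = 1.4092 °C.
Without lapse-rate: g' = 0.3595, ΔT' = 1.3/(1−0.3595) = 2.0297 °C.
Change = 2.0297 − 1.4092 = 0.62 °C.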